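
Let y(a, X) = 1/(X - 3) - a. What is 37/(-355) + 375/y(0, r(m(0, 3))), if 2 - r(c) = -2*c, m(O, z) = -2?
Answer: -665662/355 ≈ -1875.1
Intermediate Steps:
r(c) = 2 + 2*c (r(c) = 2 - (-2)*c = 2 + 2*c)
y(a, X) = 1/(-3 + X) - a
37/(-355) + 375/y(0, r(m(0, 3))) = 37/(-355) + 375/(((1 + 3*0 - 1*(2 + 2*(-2))*0)/(-3 + (2 + 2*(-2))))) = 37*(-1/355) + 375/(((1 + 0 - 1*(2 - 4)*0)/(-3 + (2 - 4)))) = -37/355 + 375/(((1 + 0 - 1*(-2)*0)/(-3 - 2))) = -37/355 + 375/(((1 + 0 + 0)/(-5))) = -37/355 + 375/((-⅕*1)) = -37/355 + 375/(-⅕) = -37/355 + 375*(-5) = -37/355 - 1875 = -665662/355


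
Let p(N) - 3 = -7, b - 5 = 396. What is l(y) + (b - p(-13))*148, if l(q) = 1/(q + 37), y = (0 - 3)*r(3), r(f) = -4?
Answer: 2937061/49 ≈ 59940.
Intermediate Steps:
b = 401 (b = 5 + 396 = 401)
p(N) = -4 (p(N) = 3 - 7 = -4)
y = 12 (y = (0 - 3)*(-4) = -3*(-4) = 12)
l(q) = 1/(37 + q)
l(y) + (b - p(-13))*148 = 1/(37 + 12) + (401 - 1*(-4))*148 = 1/49 + (401 + 4)*148 = 1/49 + 405*148 = 1/49 + 59940 = 2937061/49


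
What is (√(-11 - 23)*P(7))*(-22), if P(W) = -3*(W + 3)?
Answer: 660*I*√34 ≈ 3848.4*I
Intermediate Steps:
P(W) = -9 - 3*W (P(W) = -3*(3 + W) = -9 - 3*W)
(√(-11 - 23)*P(7))*(-22) = (√(-11 - 23)*(-9 - 3*7))*(-22) = (√(-34)*(-9 - 21))*(-22) = ((I*√34)*(-30))*(-22) = -30*I*√34*(-22) = 660*I*√34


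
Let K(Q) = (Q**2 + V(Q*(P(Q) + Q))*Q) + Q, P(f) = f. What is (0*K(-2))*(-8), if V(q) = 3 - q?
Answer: 0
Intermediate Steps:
K(Q) = Q + Q**2 + Q*(3 - 2*Q**2) (K(Q) = (Q**2 + (3 - Q*(Q + Q))*Q) + Q = (Q**2 + (3 - Q*2*Q)*Q) + Q = (Q**2 + (3 - 2*Q**2)*Q) + Q = (Q**2 + Q*(3 - 2*Q**2)) + Q = Q + Q**2 + Q*(3 - 2*Q**2))
(0*K(-2))*(-8) = (0*(-2*(4 - 2 - 2*(-2)**2)))*(-8) = (0*(-2*(4 - 2 - 2*4)))*(-8) = (0*(-2*(4 - 2 - 8)))*(-8) = (0*(-2*(-6)))*(-8) = (0*12)*(-8) = 0*(-8) = 0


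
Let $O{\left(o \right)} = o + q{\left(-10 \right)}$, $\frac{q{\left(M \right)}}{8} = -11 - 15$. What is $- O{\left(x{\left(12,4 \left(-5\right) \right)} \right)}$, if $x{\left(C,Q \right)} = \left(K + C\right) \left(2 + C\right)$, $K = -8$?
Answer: $152$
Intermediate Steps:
$q{\left(M \right)} = -208$ ($q{\left(M \right)} = 8 \left(-11 - 15\right) = 8 \left(-26\right) = -208$)
$x{\left(C,Q \right)} = \left(-8 + C\right) \left(2 + C\right)$
$O{\left(o \right)} = -208 + o$ ($O{\left(o \right)} = o - 208 = -208 + o$)
$- O{\left(x{\left(12,4 \left(-5\right) \right)} \right)} = - (-208 - \left(88 - 144\right)) = - (-208 - -56) = - (-208 + 56) = \left(-1\right) \left(-152\right) = 152$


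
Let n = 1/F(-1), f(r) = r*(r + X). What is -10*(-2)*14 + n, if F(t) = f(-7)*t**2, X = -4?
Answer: 21561/77 ≈ 280.01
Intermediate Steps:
f(r) = r*(-4 + r) (f(r) = r*(r - 4) = r*(-4 + r))
F(t) = 77*t**2 (F(t) = (-7*(-4 - 7))*t**2 = (-7*(-11))*t**2 = 77*t**2)
n = 1/77 (n = 1/(77*(-1)**2) = 1/(77*1) = 1/77 ≈ 0.012987)
-10*(-2)*14 + n = -10*(-2)*14 + 1/77 = 20*14 + 1/77 = 280 + 1/77 = 21561/77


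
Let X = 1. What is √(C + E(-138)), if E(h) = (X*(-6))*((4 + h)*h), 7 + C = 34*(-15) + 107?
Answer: I*√111362 ≈ 333.71*I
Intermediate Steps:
C = -410 (C = -7 + (34*(-15) + 107) = -7 + (-510 + 107) = -7 - 403 = -410)
E(h) = -6*h*(4 + h) (E(h) = (1*(-6))*((4 + h)*h) = -6*h*(4 + h))
√(C + E(-138)) = √(-410 - 6*(-138)*(4 - 138)) = √(-410 - 6*(-138)*(-134)) = √(-410 - 110952) = √(-111362) = I*√111362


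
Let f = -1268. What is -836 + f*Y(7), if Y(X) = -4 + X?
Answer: -4640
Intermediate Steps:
-836 + f*Y(7) = -836 - 1268*(-4 + 7) = -836 - 1268*3 = -836 - 3804 = -4640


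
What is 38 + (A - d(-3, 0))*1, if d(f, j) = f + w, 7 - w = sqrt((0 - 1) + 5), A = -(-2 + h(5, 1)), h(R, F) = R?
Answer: 33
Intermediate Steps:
A = -3 (A = -(-2 + 5) = -1*3 = -3)
w = 5 (w = 7 - sqrt((0 - 1) + 5) = 7 - sqrt(-1 + 5) = 7 - sqrt(4) = 7 - 1*2 = 7 - 2 = 5)
d(f, j) = 5 + f (d(f, j) = f + 5 = 5 + f)
38 + (A - d(-3, 0))*1 = 38 + (-3 - (5 - 3))*1 = 38 + (-3 - 1*2)*1 = 38 + (-3 - 2)*1 = 38 - 5*1 = 38 - 5 = 33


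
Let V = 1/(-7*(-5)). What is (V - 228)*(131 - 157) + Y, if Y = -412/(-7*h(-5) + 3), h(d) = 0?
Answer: 607942/105 ≈ 5789.9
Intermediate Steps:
V = 1/35 ≈ 0.028571
Y = -412/3 (Y = -412/(-7*0 + 3) = -412/(0 + 3) = -412/3 ≈ -137.33)
(V - 228)*(131 - 157) + Y = (1/35 - 228)*(131 - 157) - 412/3 = -7979/35*(-26) - 412/3 = 207454/35 - 412/3 = 607942/105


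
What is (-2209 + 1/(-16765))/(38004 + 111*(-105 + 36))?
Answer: -37033886/508733925 ≈ -0.072796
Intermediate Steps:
(-2209 + 1/(-16765))/(38004 + 111*(-105 + 36)) = (-2209 - 1/16765)/(38004 + 111*(-69)) = -37033886/(16765*(38004 - 7659)) = -37033886/16765/30345 = -37033886/16765*1/30345 = -37033886/508733925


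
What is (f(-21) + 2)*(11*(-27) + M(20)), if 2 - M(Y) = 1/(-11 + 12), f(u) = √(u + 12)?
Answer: -592 - 888*I ≈ -592.0 - 888.0*I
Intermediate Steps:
f(u) = √(12 + u)
M(Y) = 1 (M(Y) = 2 - 1/(-11 + 12) = 2 - 1/1 = 2 - 1*1 = 2 - 1 = 1)
(f(-21) + 2)*(11*(-27) + M(20)) = (√(12 - 21) + 2)*(11*(-27) + 1) = (√(-9) + 2)*(-297 + 1) = (3*I + 2)*(-296) = (2 + 3*I)*(-296) = -592 - 888*I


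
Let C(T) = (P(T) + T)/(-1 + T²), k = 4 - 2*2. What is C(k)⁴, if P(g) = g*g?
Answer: 0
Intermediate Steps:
P(g) = g²
k = 0 (k = 4 - 4 = 0)
C(T) = (T + T²)/(-1 + T²) (C(T) = (T² + T)/(-1 + T²) = (T + T²)/(-1 + T²))
C(k)⁴ = (0/(-1 + 0))⁴ = (0/(-1))⁴ = (0*(-1))⁴ = 0⁴ = 0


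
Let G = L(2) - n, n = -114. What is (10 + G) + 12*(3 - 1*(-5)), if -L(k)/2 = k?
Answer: 216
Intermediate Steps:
L(k) = -2*k
G = 110 (G = -2*2 - 1*(-114) = -4 + 114 = 110)
(10 + G) + 12*(3 - 1*(-5)) = (10 + 110) + 12*(3 - 1*(-5)) = 120 + 12*(3 + 5) = 120 + 12*8 = 120 + 96 = 216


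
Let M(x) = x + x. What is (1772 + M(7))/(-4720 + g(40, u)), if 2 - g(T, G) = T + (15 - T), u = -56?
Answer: -1786/4733 ≈ -0.37735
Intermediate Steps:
M(x) = 2*x
g(T, G) = -13 (g(T, G) = 2 - (T + (15 - T)) = 2 - 1*15 = 2 - 15 = -13)
(1772 + M(7))/(-4720 + g(40, u)) = (1772 + 2*7)/(-4720 - 13) = (1772 + 14)/(-4733) = 1786*(-1/4733) = -1786/4733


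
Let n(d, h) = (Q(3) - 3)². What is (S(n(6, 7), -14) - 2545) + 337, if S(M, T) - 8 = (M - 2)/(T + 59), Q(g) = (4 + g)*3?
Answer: -98678/45 ≈ -2192.8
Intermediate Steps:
Q(g) = 12 + 3*g
n(d, h) = 324 (n(d, h) = ((12 + 3*3) - 3)² = ((12 + 9) - 3)² = (21 - 3)² = 18² = 324)
S(M, T) = 8 + (-2 + M)/(59 + T) (S(M, T) = 8 + (M - 2)/(T + 59) = 8 + (-2 + M)/(59 + T))
(S(n(6, 7), -14) - 2545) + 337 = ((470 + 324 + 8*(-14))/(59 - 14) - 2545) + 337 = ((470 + 324 - 112)/45 - 2545) + 337 = ((1/45)*682 - 2545) + 337 = (682/45 - 2545) + 337 = -113843/45 + 337 = -98678/45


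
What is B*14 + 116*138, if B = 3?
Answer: 16050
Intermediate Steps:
B*14 + 116*138 = 3*14 + 116*138 = 42 + 16008 = 16050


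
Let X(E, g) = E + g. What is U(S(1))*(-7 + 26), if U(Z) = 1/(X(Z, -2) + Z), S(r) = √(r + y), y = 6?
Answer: 19/12 + 19*√7/12 ≈ 5.7724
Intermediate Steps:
S(r) = √(6 + r) (S(r) = √(r + 6) = √(6 + r))
U(Z) = 1/(-2 + 2*Z) (U(Z) = 1/((Z - 2) + Z) = 1/((-2 + Z) + Z) = 1/(-2 + 2*Z))
U(S(1))*(-7 + 26) = (1/(2*(-1 + √(6 + 1))))*(-7 + 26) = (1/(2*(-1 + √7)))*19 = 19/(2*(-1 + √7))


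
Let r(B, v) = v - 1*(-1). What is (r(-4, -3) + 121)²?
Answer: 14161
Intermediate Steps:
r(B, v) = 1 + v (r(B, v) = v + 1 = 1 + v)
(r(-4, -3) + 121)² = ((1 - 3) + 121)² = (-2 + 121)² = 119² = 14161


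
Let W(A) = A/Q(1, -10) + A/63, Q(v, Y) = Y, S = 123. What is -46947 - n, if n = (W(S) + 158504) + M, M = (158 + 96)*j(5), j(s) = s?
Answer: -43409237/210 ≈ -2.0671e+5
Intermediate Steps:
W(A) = -53*A/630 (W(A) = A/(-10) + A/63 = A*(-⅒) + A*(1/63) = -A/10 + A/63 = -53*A/630)
M = 1270 (M = (158 + 96)*5 = 254*5 = 1270)
n = 33550367/210 (n = (-53/630*123 + 158504) + 1270 = (-2173/210 + 158504) + 1270 = 33283667/210 + 1270 = 33550367/210 ≈ 1.5976e+5)
-46947 - n = -46947 - 1*33550367/210 = -46947 - 33550367/210 = -43409237/210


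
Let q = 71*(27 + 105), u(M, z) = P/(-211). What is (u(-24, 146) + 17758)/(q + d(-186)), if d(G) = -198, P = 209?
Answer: 3746729/1935714 ≈ 1.9356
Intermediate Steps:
u(M, z) = -209/211 (u(M, z) = 209/(-211) = 209*(-1/211) = -209/211)
q = 9372 (q = 71*132 = 9372)
(u(-24, 146) + 17758)/(q + d(-186)) = (-209/211 + 17758)/(9372 - 198) = (3746729/211)/9174 = (3746729/211)*(1/9174) = 3746729/1935714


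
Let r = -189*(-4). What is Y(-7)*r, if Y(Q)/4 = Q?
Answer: -21168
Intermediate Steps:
Y(Q) = 4*Q
r = 756
Y(-7)*r = (4*(-7))*756 = -28*756 = -21168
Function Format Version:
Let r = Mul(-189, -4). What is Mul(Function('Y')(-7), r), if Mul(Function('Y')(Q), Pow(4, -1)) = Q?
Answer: -21168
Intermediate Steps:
Function('Y')(Q) = Mul(4, Q)
r = 756
Mul(Function('Y')(-7), r) = Mul(Mul(4, -7), 756) = Mul(-28, 756) = -21168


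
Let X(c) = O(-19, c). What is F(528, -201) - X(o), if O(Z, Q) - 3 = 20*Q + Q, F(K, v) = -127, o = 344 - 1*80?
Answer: -5674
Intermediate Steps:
o = 264 (o = 344 - 80 = 264)
O(Z, Q) = 3 + 21*Q (O(Z, Q) = 3 + (20*Q + Q) = 3 + 21*Q)
X(c) = 3 + 21*c
F(528, -201) - X(o) = -127 - (3 + 21*264) = -127 - (3 + 5544) = -127 - 1*5547 = -127 - 5547 = -5674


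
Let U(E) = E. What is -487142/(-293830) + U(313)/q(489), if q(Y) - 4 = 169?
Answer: 88122178/25416295 ≈ 3.4672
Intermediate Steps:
q(Y) = 173 (q(Y) = 4 + 169 = 173)
-487142/(-293830) + U(313)/q(489) = -487142/(-293830) + 313/173 = -487142*(-1/293830) + 313*(1/173) = 243571/146915 + 313/173 = 88122178/25416295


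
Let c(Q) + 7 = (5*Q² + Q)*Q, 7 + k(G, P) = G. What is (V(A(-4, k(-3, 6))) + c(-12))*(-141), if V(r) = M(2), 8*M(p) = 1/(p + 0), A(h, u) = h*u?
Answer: 19182627/16 ≈ 1.1989e+6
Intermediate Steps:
k(G, P) = -7 + G
c(Q) = -7 + Q*(Q + 5*Q²) (c(Q) = -7 + (5*Q² + Q)*Q = -7 + (Q + 5*Q²)*Q = -7 + Q*(Q + 5*Q²))
M(p) = 1/(8*p) (M(p) = 1/(8*(p + 0)) = 1/(8*p))
V(r) = 1/16 (V(r) = (⅛)/2 = (⅛)*(½) = 1/16)
(V(A(-4, k(-3, 6))) + c(-12))*(-141) = (1/16 + (-7 + (-12)² + 5*(-12)³))*(-141) = (1/16 + (-7 + 144 + 5*(-1728)))*(-141) = (1/16 + (-7 + 144 - 8640))*(-141) = (1/16 - 8503)*(-141) = -136047/16*(-141) = 19182627/16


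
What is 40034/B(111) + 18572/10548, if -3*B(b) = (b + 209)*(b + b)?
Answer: 59143/843840 ≈ 0.070088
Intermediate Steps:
B(b) = -2*b*(209 + b)/3 (B(b) = -(b + 209)*(b + b)/3 = -(209 + b)*2*b/3 = -2*b*(209 + b)/3)
40034/B(111) + 18572/10548 = 40034/((-2/3*111*(209 + 111))) + 18572/10548 = 40034/((-2/3*111*320)) + 18572*(1/10548) = 40034/(-23680) + 4643/2637 = 40034*(-1/23680) + 4643/2637 = -541/320 + 4643/2637 = 59143/843840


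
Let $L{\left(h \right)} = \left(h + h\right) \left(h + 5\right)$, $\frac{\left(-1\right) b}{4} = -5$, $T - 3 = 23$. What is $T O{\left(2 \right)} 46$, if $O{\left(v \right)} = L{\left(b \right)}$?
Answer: $1196000$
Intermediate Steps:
$T = 26$ ($T = 3 + 23 = 26$)
$b = 20$ ($b = \left(-4\right) \left(-5\right) = 20$)
$L{\left(h \right)} = 2 h \left(5 + h\right)$
$O{\left(v \right)} = 1000$ ($O{\left(v \right)} = 2 \cdot 20 \left(5 + 20\right) = 2 \cdot 20 \cdot 25 = 1000$)
$T O{\left(2 \right)} 46 = 26 \cdot 1000 \cdot 46 = 26000 \cdot 46 = 1196000$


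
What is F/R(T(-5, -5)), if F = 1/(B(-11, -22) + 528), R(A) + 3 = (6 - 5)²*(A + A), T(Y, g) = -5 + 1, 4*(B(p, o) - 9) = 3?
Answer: -4/23661 ≈ -0.00016905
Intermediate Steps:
B(p, o) = 39/4 (B(p, o) = 9 + (¼)*3 = 9 + ¾ = 39/4)
T(Y, g) = -4
R(A) = -3 + 2*A (R(A) = -3 + (6 - 5)²*(A + A) = -3 + 1²*(2*A) = -3 + 1*(2*A) = -3 + 2*A)
F = 4/2151 (F = 1/(39/4 + 528) = 1/(2151/4) = 4/2151 ≈ 0.0018596)
F/R(T(-5, -5)) = 4/(2151*(-3 + 2*(-4))) = 4/(2151*(-3 - 8)) = (4/2151)/(-11) = (4/2151)*(-1/11) = -4/23661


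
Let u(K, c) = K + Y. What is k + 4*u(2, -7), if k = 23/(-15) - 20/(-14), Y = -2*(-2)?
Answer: 2509/105 ≈ 23.895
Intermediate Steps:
Y = 4
u(K, c) = 4 + K (u(K, c) = K + 4 = 4 + K)
k = -11/105 (k = 23*(-1/15) - 20*(-1/14) = -23/15 + 10/7 = -11/105 ≈ -0.10476)
k + 4*u(2, -7) = -11/105 + 4*(4 + 2) = -11/105 + 4*6 = -11/105 + 24 = 2509/105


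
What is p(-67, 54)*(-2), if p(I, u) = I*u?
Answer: 7236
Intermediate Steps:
p(-67, 54)*(-2) = -67*54*(-2) = -3618*(-2) = 7236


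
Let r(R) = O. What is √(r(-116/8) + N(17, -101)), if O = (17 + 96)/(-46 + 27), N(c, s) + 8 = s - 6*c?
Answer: 3*I*√8702/19 ≈ 14.729*I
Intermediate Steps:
N(c, s) = -8 + s - 6*c (N(c, s) = -8 + (s - 6*c) = -8 + s - 6*c)
O = -113/19 (O = 113/(-19) = 113*(-1/19) = -113/19 ≈ -5.9474)
r(R) = -113/19
√(r(-116/8) + N(17, -101)) = √(-113/19 + (-8 - 101 - 6*17)) = √(-113/19 + (-8 - 101 - 102)) = √(-113/19 - 211) = √(-4122/19) = 3*I*√8702/19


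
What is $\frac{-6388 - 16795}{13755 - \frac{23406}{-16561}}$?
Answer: $- \frac{383933663}{227819961} \approx -1.6852$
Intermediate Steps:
$\frac{-6388 - 16795}{13755 - \frac{23406}{-16561}} = - \frac{23183}{13755 - - \frac{23406}{16561}} = - \frac{23183}{13755 + \frac{23406}{16561}} = - \frac{23183}{\frac{227819961}{16561}} = \left(-23183\right) \frac{16561}{227819961} = - \frac{383933663}{227819961}$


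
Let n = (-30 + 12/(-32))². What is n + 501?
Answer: 91113/64 ≈ 1423.6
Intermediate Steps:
n = 59049/64 (n = (-30 + 12*(-1/32))² = (-30 - 3/8)² = (-243/8)² = 59049/64 ≈ 922.64)
n + 501 = 59049/64 + 501 = 91113/64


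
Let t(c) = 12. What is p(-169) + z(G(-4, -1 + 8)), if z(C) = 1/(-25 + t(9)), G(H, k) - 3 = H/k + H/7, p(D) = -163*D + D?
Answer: 355913/13 ≈ 27378.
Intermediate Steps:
p(D) = -162*D
G(H, k) = 3 + H/7 + H/k (G(H, k) = 3 + (H/k + H/7) = 3 + (H/7 + H/k) = 3 + H/7 + H/k)
z(C) = -1/13 (z(C) = 1/(-25 + 12) = 1/(-13) = -1/13)
p(-169) + z(G(-4, -1 + 8)) = -162*(-169) - 1/13 = 27378 - 1/13 = 355913/13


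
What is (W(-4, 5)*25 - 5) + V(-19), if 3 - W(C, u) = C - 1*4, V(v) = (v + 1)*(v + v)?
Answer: 954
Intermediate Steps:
V(v) = 2*v*(1 + v) (V(v) = (1 + v)*(2*v) = 2*v*(1 + v))
W(C, u) = 7 - C (W(C, u) = 3 - (C - 1*4) = 3 - (C - 4) = 3 - (-4 + C) = 3 + (4 - C) = 7 - C)
(W(-4, 5)*25 - 5) + V(-19) = ((7 - 1*(-4))*25 - 5) + 2*(-19)*(1 - 19) = ((7 + 4)*25 - 5) + 2*(-19)*(-18) = (11*25 - 5) + 684 = (275 - 5) + 684 = 270 + 684 = 954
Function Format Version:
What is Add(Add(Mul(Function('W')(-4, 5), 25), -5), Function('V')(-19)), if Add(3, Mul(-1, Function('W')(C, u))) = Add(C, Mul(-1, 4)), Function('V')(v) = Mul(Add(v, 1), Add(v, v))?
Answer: 954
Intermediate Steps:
Function('V')(v) = Mul(2, v, Add(1, v)) (Function('V')(v) = Mul(Add(1, v), Mul(2, v)) = Mul(2, v, Add(1, v)))
Function('W')(C, u) = Add(7, Mul(-1, C)) (Function('W')(C, u) = Add(3, Mul(-1, Add(C, Mul(-1, 4)))) = Add(3, Mul(-1, Add(C, -4))) = Add(3, Mul(-1, Add(-4, C))) = Add(3, Add(4, Mul(-1, C))) = Add(7, Mul(-1, C)))
Add(Add(Mul(Function('W')(-4, 5), 25), -5), Function('V')(-19)) = Add(Add(Mul(Add(7, Mul(-1, -4)), 25), -5), Mul(2, -19, Add(1, -19))) = Add(Add(Mul(Add(7, 4), 25), -5), Mul(2, -19, -18)) = Add(Add(Mul(11, 25), -5), 684) = Add(Add(275, -5), 684) = Add(270, 684) = 954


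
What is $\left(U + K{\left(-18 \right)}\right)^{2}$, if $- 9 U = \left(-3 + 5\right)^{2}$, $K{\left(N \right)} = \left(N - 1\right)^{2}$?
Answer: $\frac{10530025}{81} \approx 1.3 \cdot 10^{5}$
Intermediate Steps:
$K{\left(N \right)} = \left(-1 + N\right)^{2}$
$U = - \frac{4}{9}$ ($U = - \frac{\left(-3 + 5\right)^{2}}{9} = - \frac{2^{2}}{9} = \left(- \frac{1}{9}\right) 4 = - \frac{4}{9} \approx -0.44444$)
$\left(U + K{\left(-18 \right)}\right)^{2} = \left(- \frac{4}{9} + \left(-1 - 18\right)^{2}\right)^{2} = \left(- \frac{4}{9} + \left(-19\right)^{2}\right)^{2} = \left(- \frac{4}{9} + 361\right)^{2} = \left(\frac{3245}{9}\right)^{2} = \frac{10530025}{81}$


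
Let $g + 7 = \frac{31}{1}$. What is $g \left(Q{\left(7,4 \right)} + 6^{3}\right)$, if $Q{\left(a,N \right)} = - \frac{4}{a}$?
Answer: $\frac{36192}{7} \approx 5170.3$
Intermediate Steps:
$g = 24$ ($g = -7 + \frac{31}{1} = -7 + 31 \cdot 1 = -7 + 31 = 24$)
$g \left(Q{\left(7,4 \right)} + 6^{3}\right) = 24 \left(- \frac{4}{7} + 6^{3}\right) = 24 \left(\left(-4\right) \frac{1}{7} + 216\right) = 24 \left(- \frac{4}{7} + 216\right) = 24 \cdot \frac{1508}{7} = \frac{36192}{7}$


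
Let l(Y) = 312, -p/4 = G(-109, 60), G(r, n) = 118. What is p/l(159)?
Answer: -59/39 ≈ -1.5128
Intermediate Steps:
p = -472 (p = -4*118 = -472)
p/l(159) = -472/312 = -472*1/312 = -59/39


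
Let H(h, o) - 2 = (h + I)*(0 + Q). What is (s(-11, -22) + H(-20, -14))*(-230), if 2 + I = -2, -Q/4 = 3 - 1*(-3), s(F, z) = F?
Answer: -130410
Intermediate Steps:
Q = -24 (Q = -4*(3 - 1*(-3)) = -4*(3 + 3) = -4*6 = -24)
I = -4 (I = -2 - 2 = -4)
H(h, o) = 98 - 24*h (H(h, o) = 2 + (h - 4)*(0 - 24) = 2 + (-4 + h)*(-24) = 2 + (96 - 24*h) = 98 - 24*h)
(s(-11, -22) + H(-20, -14))*(-230) = (-11 + (98 - 24*(-20)))*(-230) = (-11 + (98 + 480))*(-230) = (-11 + 578)*(-230) = 567*(-230) = -130410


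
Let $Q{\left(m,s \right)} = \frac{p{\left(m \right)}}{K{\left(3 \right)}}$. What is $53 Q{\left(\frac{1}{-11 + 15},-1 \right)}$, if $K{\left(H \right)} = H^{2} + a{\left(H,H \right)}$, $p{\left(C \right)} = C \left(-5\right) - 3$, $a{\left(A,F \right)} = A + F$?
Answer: $- \frac{901}{60} \approx -15.017$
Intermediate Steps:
$p{\left(C \right)} = -3 - 5 C$ ($p{\left(C \right)} = - 5 C - 3 = -3 - 5 C$)
$K{\left(H \right)} = H^{2} + 2 H$ ($K{\left(H \right)} = H^{2} + \left(H + H\right) = H^{2} + 2 H$)
$Q{\left(m,s \right)} = - \frac{1}{5} - \frac{m}{3}$ ($Q{\left(m,s \right)} = \frac{-3 - 5 m}{3 \left(2 + 3\right)} = \frac{-3 - 5 m}{3 \cdot 5} = \frac{-3 - 5 m}{15} = \left(-3 - 5 m\right) \frac{1}{15} = - \frac{1}{5} - \frac{m}{3}$)
$53 Q{\left(\frac{1}{-11 + 15},-1 \right)} = 53 \left(- \frac{1}{5} - \frac{1}{3 \left(-11 + 15\right)}\right) = 53 \left(- \frac{1}{5} - \frac{1}{3 \cdot 4}\right) = 53 \left(- \frac{1}{5} - \frac{1}{12}\right) = 53 \left(- \frac{17}{60}\right) = - \frac{901}{60}$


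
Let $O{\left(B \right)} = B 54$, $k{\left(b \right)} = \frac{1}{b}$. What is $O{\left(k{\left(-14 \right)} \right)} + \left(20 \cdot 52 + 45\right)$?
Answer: $\frac{7568}{7} \approx 1081.1$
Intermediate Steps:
$O{\left(B \right)} = 54 B$
$O{\left(k{\left(-14 \right)} \right)} + \left(20 \cdot 52 + 45\right) = \frac{54}{-14} + \left(20 \cdot 52 + 45\right) = 54 \left(- \frac{1}{14}\right) + \left(1040 + 45\right) = - \frac{27}{7} + 1085 = \frac{7568}{7}$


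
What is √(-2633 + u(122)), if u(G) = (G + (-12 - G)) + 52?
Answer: I*√2593 ≈ 50.922*I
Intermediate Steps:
u(G) = 40 (u(G) = -12 + 52 = 40)
√(-2633 + u(122)) = √(-2633 + 40) = √(-2593) = I*√2593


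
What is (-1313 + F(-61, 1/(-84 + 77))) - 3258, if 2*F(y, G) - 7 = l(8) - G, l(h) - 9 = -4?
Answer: -63909/14 ≈ -4564.9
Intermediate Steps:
l(h) = 5 (l(h) = 9 - 4 = 5)
F(y, G) = 6 - G/2 (F(y, G) = 7/2 + (5 - G)/2 = 7/2 + (5/2 - G/2) = 6 - G/2)
(-1313 + F(-61, 1/(-84 + 77))) - 3258 = (-1313 + (6 - 1/(2*(-84 + 77)))) - 3258 = (-1313 + (6 - ½/(-7))) - 3258 = (-1313 + (6 - ½*(-⅐))) - 3258 = (-1313 + (6 + 1/14)) - 3258 = (-1313 + 85/14) - 3258 = -18297/14 - 3258 = -63909/14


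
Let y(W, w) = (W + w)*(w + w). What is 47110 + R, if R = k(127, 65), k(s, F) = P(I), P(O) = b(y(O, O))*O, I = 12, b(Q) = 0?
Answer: 47110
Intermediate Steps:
y(W, w) = 2*w*(W + w) (y(W, w) = (W + w)*(2*w) = 2*w*(W + w))
P(O) = 0 (P(O) = 0*O = 0)
k(s, F) = 0
R = 0
47110 + R = 47110 + 0 = 47110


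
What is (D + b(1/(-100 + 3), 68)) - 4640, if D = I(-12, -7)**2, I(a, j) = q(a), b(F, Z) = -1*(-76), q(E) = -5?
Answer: -4539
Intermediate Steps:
b(F, Z) = 76
I(a, j) = -5
D = 25 (D = (-5)**2 = 25)
(D + b(1/(-100 + 3), 68)) - 4640 = (25 + 76) - 4640 = 101 - 4640 = -4539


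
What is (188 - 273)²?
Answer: 7225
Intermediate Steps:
(188 - 273)² = (-85)² = 7225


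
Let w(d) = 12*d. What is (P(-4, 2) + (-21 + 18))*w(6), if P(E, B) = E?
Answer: -504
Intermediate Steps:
(P(-4, 2) + (-21 + 18))*w(6) = (-4 + (-21 + 18))*(12*6) = (-4 - 3)*72 = -7*72 = -504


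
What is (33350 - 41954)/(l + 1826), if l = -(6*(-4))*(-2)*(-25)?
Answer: -4302/1513 ≈ -2.8434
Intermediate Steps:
l = 1200 (l = -(-24*(-2))*(-25) = -48*(-25) = -1*(-1200) = 1200)
(33350 - 41954)/(l + 1826) = (33350 - 41954)/(1200 + 1826) = -8604/3026 = -8604*1/3026 = -4302/1513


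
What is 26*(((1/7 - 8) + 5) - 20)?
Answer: -4160/7 ≈ -594.29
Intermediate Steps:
26*(((1/7 - 8) + 5) - 20) = 26*((-55/7 + 5) - 20) = 26*(-20/7 - 20) = 26*(-160/7) = -4160/7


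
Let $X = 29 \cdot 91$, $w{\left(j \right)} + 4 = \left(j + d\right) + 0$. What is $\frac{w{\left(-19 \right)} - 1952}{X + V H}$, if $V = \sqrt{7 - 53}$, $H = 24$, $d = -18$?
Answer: $- \frac{5259527}{6990817} + \frac{47832 i \sqrt{46}}{6990817} \approx -0.75235 + 0.046405 i$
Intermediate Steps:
$V = i \sqrt{46}$ ($V = \sqrt{-46} = i \sqrt{46} \approx 6.7823 i$)
$w{\left(j \right)} = -22 + j$ ($w{\left(j \right)} = -4 + \left(\left(j - 18\right) + 0\right) = -4 + \left(\left(-18 + j\right) + 0\right) = -4 + \left(-18 + j\right) = -22 + j$)
$X = 2639$
$\frac{w{\left(-19 \right)} - 1952}{X + V H} = \frac{\left(-22 - 19\right) - 1952}{2639 + i \sqrt{46} \cdot 24} = \frac{-41 - 1952}{2639 + 24 i \sqrt{46}} = - \frac{1993}{2639 + 24 i \sqrt{46}}$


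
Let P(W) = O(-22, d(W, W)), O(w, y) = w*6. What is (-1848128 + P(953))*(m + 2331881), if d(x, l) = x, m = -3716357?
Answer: 2558871611760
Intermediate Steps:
O(w, y) = 6*w
P(W) = -132 (P(W) = 6*(-22) = -132)
(-1848128 + P(953))*(m + 2331881) = (-1848128 - 132)*(-3716357 + 2331881) = -1848260*(-1384476) = 2558871611760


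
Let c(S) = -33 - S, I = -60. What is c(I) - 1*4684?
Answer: -4657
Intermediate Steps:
c(I) - 1*4684 = (-33 - 1*(-60)) - 1*4684 = (-33 + 60) - 4684 = 27 - 4684 = -4657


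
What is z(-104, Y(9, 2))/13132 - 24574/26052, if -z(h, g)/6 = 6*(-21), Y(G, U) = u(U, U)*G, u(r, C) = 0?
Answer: -5410901/6109194 ≈ -0.88570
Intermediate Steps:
Y(G, U) = 0 (Y(G, U) = 0*G = 0)
z(h, g) = 756 (z(h, g) = -36*(-21) = -6*(-126) = 756)
z(-104, Y(9, 2))/13132 - 24574/26052 = 756/13132 - 24574/26052 = 756*(1/13132) - 24574*1/26052 = 27/469 - 12287/13026 = -5410901/6109194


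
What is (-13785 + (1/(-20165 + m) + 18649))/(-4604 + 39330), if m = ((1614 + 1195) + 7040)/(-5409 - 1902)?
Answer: 239043164795/1706622743688 ≈ 0.14007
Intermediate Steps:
m = -3283/2437 (m = (2809 + 7040)/(-7311) = 9849*(-1/7311) = -3283/2437 ≈ -1.3471)
(-13785 + (1/(-20165 + m) + 18649))/(-4604 + 39330) = (-13785 + (1/(-20165 - 3283/2437) + 18649))/(-4604 + 39330) = (-13785 + (1/(-49145388/2437) + 18649))/34726 = (-13785 + (-2437/49145388 + 18649))*(1/34726) = (-13785 + 916512338375/49145388)*(1/34726) = (239043164795/49145388)*(1/34726) = 239043164795/1706622743688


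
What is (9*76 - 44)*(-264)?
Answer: -168960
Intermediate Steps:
(9*76 - 44)*(-264) = (684 - 44)*(-264) = 640*(-264) = -168960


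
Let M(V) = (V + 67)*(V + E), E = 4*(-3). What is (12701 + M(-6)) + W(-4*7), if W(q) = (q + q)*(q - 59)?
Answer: 16475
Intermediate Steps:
E = -12
W(q) = 2*q*(-59 + q) (W(q) = (2*q)*(-59 + q) = 2*q*(-59 + q))
M(V) = (-12 + V)*(67 + V) (M(V) = (V + 67)*(V - 12) = (67 + V)*(-12 + V) = (-12 + V)*(67 + V))
(12701 + M(-6)) + W(-4*7) = (12701 + (-804 + (-6)**2 + 55*(-6))) + 2*(-4*7)*(-59 - 4*7) = (12701 + (-804 + 36 - 330)) + 2*(-28)*(-59 - 28) = (12701 - 1098) + 2*(-28)*(-87) = 11603 + 4872 = 16475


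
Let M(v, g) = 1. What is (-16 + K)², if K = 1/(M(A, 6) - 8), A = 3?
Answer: 12769/49 ≈ 260.59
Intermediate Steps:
K = -⅐ (K = 1/(1 - 8) = 1/(-7) = -⅐ ≈ -0.14286)
(-16 + K)² = (-16 - ⅐)² = (-113/7)² = 12769/49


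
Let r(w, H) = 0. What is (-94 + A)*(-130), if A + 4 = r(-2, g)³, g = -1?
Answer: 12740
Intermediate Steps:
A = -4 (A = -4 + 0³ = -4 + 0 = -4)
(-94 + A)*(-130) = (-94 - 4)*(-130) = -98*(-130) = 12740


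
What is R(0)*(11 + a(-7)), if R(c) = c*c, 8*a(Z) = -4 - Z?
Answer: 0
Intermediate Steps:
a(Z) = -1/2 - Z/8 (a(Z) = (-4 - Z)/8 = -1/2 - Z/8)
R(c) = c**2
R(0)*(11 + a(-7)) = 0**2*(11 + (-1/2 - 1/8*(-7))) = 0*(11 + (-1/2 + 7/8)) = 0*(11 + 3/8) = 0*(91/8) = 0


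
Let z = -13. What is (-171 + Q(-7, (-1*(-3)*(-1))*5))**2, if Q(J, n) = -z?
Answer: 24964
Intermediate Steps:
Q(J, n) = 13 (Q(J, n) = -1*(-13) = 13)
(-171 + Q(-7, (-1*(-3)*(-1))*5))**2 = (-171 + 13)**2 = (-158)**2 = 24964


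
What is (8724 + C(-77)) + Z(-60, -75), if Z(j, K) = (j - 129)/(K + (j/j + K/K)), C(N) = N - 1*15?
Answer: 630325/73 ≈ 8634.6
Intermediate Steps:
C(N) = -15 + N (C(N) = N - 15 = -15 + N)
Z(j, K) = (-129 + j)/(2 + K) (Z(j, K) = (-129 + j)/(K + (1 + 1)) = (-129 + j)/(K + 2) = (-129 + j)/(2 + K))
(8724 + C(-77)) + Z(-60, -75) = (8724 + (-15 - 77)) + (-129 - 60)/(2 - 75) = (8724 - 92) - 189/(-73) = 8632 - 1/73*(-189) = 8632 + 189/73 = 630325/73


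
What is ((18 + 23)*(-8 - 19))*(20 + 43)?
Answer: -69741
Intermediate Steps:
((18 + 23)*(-8 - 19))*(20 + 43) = (41*(-27))*63 = -1107*63 = -69741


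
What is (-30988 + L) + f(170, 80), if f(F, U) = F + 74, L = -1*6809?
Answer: -37553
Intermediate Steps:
L = -6809
f(F, U) = 74 + F
(-30988 + L) + f(170, 80) = (-30988 - 6809) + (74 + 170) = -37797 + 244 = -37553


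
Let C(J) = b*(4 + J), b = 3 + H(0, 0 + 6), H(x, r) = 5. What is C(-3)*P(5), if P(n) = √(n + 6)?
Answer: 8*√11 ≈ 26.533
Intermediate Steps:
b = 8 (b = 3 + 5 = 8)
P(n) = √(6 + n)
C(J) = 32 + 8*J (C(J) = 8*(4 + J) = 32 + 8*J)
C(-3)*P(5) = (32 + 8*(-3))*√(6 + 5) = (32 - 24)*√11 = 8*√11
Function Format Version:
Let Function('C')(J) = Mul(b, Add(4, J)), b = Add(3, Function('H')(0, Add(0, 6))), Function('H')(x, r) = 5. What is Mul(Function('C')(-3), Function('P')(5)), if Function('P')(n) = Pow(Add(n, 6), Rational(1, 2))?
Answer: Mul(8, Pow(11, Rational(1, 2))) ≈ 26.533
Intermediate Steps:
b = 8 (b = Add(3, 5) = 8)
Function('P')(n) = Pow(Add(6, n), Rational(1, 2))
Function('C')(J) = Add(32, Mul(8, J)) (Function('C')(J) = Mul(8, Add(4, J)) = Add(32, Mul(8, J)))
Mul(Function('C')(-3), Function('P')(5)) = Mul(Add(32, Mul(8, -3)), Pow(Add(6, 5), Rational(1, 2))) = Mul(Add(32, -24), Pow(11, Rational(1, 2))) = Mul(8, Pow(11, Rational(1, 2)))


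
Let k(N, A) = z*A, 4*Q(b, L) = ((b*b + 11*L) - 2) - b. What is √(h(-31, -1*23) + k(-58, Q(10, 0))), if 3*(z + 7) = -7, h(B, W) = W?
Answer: I*√2055/3 ≈ 15.111*I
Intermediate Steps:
z = -28/3 (z = -7 + (⅓)*(-7) = -7 - 7/3 = -28/3 ≈ -9.3333)
Q(b, L) = -½ - b/4 + b²/4 + 11*L/4 (Q(b, L) = (((b*b + 11*L) - 2) - b)/4 = (((b² + 11*L) - 2) - b)/4 = ((-2 + b² + 11*L) - b)/4 = (-2 + b² - b + 11*L)/4 = -½ - b/4 + b²/4 + 11*L/4)
k(N, A) = -28*A/3
√(h(-31, -1*23) + k(-58, Q(10, 0))) = √(-1*23 - 28*(-½ - ¼*10 + (¼)*10² + (11/4)*0)/3) = √(-23 - 28*(-½ - 5/2 + (¼)*100 + 0)/3) = √(-23 - 28*(-½ - 5/2 + 25 + 0)/3) = √(-23 - 28/3*22) = √(-23 - 616/3) = √(-685/3) = I*√2055/3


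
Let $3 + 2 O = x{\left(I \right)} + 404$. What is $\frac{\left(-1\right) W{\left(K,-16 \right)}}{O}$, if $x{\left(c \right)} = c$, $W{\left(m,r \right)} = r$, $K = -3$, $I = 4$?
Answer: $\frac{32}{405} \approx 0.079012$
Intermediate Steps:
$O = \frac{405}{2}$ ($O = - \frac{3}{2} + \frac{4 + 404}{2} = - \frac{3}{2} + \frac{1}{2} \cdot 408 = - \frac{3}{2} + 204 = \frac{405}{2} \approx 202.5$)
$\frac{\left(-1\right) W{\left(K,-16 \right)}}{O} = \frac{\left(-1\right) \left(-16\right)}{\frac{405}{2}} = 16 \cdot \frac{2}{405} = \frac{32}{405}$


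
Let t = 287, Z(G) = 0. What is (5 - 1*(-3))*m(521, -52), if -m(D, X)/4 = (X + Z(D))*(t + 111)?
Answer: 662272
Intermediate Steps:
m(D, X) = -1592*X (m(D, X) = -4*(X + 0)*(287 + 111) = -4*X*398 = -1592*X)
(5 - 1*(-3))*m(521, -52) = (5 - 1*(-3))*(-1592*(-52)) = (5 + 3)*82784 = 8*82784 = 662272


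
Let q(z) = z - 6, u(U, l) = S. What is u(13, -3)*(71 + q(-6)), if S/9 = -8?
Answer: -4248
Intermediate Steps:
S = -72 (S = 9*(-8) = -72)
u(U, l) = -72
q(z) = -6 + z
u(13, -3)*(71 + q(-6)) = -72*(71 + (-6 - 6)) = -72*(71 - 12) = -72*59 = -4248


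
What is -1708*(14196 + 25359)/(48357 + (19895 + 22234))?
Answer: -3753330/5027 ≈ -746.63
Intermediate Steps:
-1708*(14196 + 25359)/(48357 + (19895 + 22234)) = -1708*39555/(48357 + 42129) = -1708/(90486*(1/39555)) = -1708/10054/4395 = -1708*4395/10054 = -3753330/5027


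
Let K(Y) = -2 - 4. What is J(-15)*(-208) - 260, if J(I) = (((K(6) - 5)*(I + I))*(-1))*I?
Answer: -1029860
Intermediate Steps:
K(Y) = -6
J(I) = 22*I**2 (J(I) = (((-6 - 5)*(I + I))*(-1))*I = (-22*I*(-1))*I = (22*I)*I = 22*I**2)
J(-15)*(-208) - 260 = (22*(-15)**2)*(-208) - 260 = (22*225)*(-208) - 260 = 4950*(-208) - 260 = -1029600 - 260 = -1029860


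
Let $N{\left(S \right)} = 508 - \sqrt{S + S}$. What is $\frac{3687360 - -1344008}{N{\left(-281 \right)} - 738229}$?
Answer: $- \frac{3711745832328}{544232274403} + \frac{5031368 i \sqrt{562}}{544232274403} \approx -6.8202 + 0.00021916 i$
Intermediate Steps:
$N{\left(S \right)} = 508 - \sqrt{2} \sqrt{S}$ ($N{\left(S \right)} = 508 - \sqrt{2 S} = 508 - \sqrt{2} \sqrt{S}$)
$\frac{3687360 - -1344008}{N{\left(-281 \right)} - 738229} = \frac{3687360 - -1344008}{\left(508 - \sqrt{2} \sqrt{-281}\right) - 738229} = \frac{3687360 + 1344008}{\left(508 - \sqrt{2} i \sqrt{281}\right) - 738229} = \frac{5031368}{\left(508 - i \sqrt{562}\right) - 738229} = \frac{5031368}{-737721 - i \sqrt{562}}$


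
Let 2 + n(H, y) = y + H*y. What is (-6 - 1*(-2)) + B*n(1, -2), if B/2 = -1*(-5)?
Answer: -64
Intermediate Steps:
B = 10 (B = 2*(-1*(-5)) = 2*5 = 10)
n(H, y) = -2 + y + H*y (n(H, y) = -2 + (y + H*y) = -2 + y + H*y)
(-6 - 1*(-2)) + B*n(1, -2) = (-6 - 1*(-2)) + 10*(-2 - 2 + 1*(-2)) = (-6 + 2) + 10*(-2 - 2 - 2) = -4 + 10*(-6) = -4 - 60 = -64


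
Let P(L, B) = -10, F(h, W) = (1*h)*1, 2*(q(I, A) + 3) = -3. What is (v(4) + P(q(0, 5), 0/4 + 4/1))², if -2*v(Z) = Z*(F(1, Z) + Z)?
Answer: 400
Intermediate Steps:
q(I, A) = -9/2 (q(I, A) = -3 + (½)*(-3) = -3 - 3/2 = -9/2)
F(h, W) = h (F(h, W) = h*1 = h)
v(Z) = -Z*(1 + Z)/2
(v(4) + P(q(0, 5), 0/4 + 4/1))² = (-½*4*(1 + 4) - 10)² = (-½*4*5 - 10)² = (-10 - 10)² = (-20)² = 400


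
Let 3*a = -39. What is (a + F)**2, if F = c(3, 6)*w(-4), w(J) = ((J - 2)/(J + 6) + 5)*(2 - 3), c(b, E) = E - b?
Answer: 361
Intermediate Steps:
a = -13 (a = (1/3)*(-39) = -13)
w(J) = -5 - (-2 + J)/(6 + J) (w(J) = ((-2 + J)/(6 + J) + 5)*(-1) = (5 + (-2 + J)/(6 + J))*(-1) = -5 - (-2 + J)/(6 + J))
F = -6 (F = (6 - 1*3)*(2*(-14 - 3*(-4))/(6 - 4)) = (6 - 3)*(2*(-14 + 12)/2) = 3*(2*(1/2)*(-2)) = 3*(-2) = -6)
(a + F)**2 = (-13 - 6)**2 = (-19)**2 = 361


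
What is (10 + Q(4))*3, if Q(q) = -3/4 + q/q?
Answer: 123/4 ≈ 30.750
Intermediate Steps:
Q(q) = ¼ (Q(q) = -3*¼ + 1 = -¾ + 1 = ¼)
(10 + Q(4))*3 = (10 + ¼)*3 = (41/4)*3 = 123/4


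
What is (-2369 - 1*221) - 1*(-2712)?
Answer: 122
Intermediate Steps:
(-2369 - 1*221) - 1*(-2712) = (-2369 - 221) + 2712 = -2590 + 2712 = 122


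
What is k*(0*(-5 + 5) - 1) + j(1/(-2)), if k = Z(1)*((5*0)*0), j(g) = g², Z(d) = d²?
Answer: ¼ ≈ 0.25000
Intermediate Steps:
k = 0 (k = 1²*((5*0)*0) = 1*(0*0) = 1*0 = 0)
k*(0*(-5 + 5) - 1) + j(1/(-2)) = 0*(0*(-5 + 5) - 1) + (1/(-2))² = 0*(0*0 - 1) + (-½)² = 0*(0 - 1) + ¼ = 0*(-1) + ¼ = 0 + ¼ = ¼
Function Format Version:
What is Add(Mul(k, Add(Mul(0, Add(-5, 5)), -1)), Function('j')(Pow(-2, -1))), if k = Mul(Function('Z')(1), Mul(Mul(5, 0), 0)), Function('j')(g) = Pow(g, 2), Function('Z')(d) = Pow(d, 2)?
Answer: Rational(1, 4) ≈ 0.25000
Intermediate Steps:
k = 0 (k = Mul(Pow(1, 2), Mul(Mul(5, 0), 0)) = Mul(1, Mul(0, 0)) = Mul(1, 0) = 0)
Add(Mul(k, Add(Mul(0, Add(-5, 5)), -1)), Function('j')(Pow(-2, -1))) = Add(Mul(0, Add(Mul(0, Add(-5, 5)), -1)), Pow(Pow(-2, -1), 2)) = Add(Mul(0, Add(Mul(0, 0), -1)), Pow(Rational(-1, 2), 2)) = Add(Mul(0, Add(0, -1)), Rational(1, 4)) = Add(Mul(0, -1), Rational(1, 4)) = Add(0, Rational(1, 4)) = Rational(1, 4)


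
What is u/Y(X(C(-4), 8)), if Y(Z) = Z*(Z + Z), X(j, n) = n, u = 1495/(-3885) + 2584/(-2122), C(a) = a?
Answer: -1321123/105522816 ≈ -0.012520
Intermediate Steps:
u = -1321123/824397 (u = 1495*(-1/3885) + 2584*(-1/2122) = -299/777 - 1292/1061 = -1321123/824397 ≈ -1.6025)
Y(Z) = 2*Z² (Y(Z) = Z*(2*Z) = 2*Z²)
u/Y(X(C(-4), 8)) = -1321123/(824397*(2*8²)) = -1321123/(824397*(2*64)) = -1321123/824397/128 = -1321123/824397*1/128 = -1321123/105522816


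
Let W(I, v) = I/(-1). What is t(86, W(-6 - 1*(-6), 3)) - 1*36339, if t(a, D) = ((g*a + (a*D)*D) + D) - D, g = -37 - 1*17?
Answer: -40983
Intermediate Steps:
g = -54 (g = -37 - 17 = -54)
W(I, v) = -I (W(I, v) = I*(-1) = -I)
t(a, D) = -54*a + a*D² (t(a, D) = ((-54*a + (a*D)*D) + D) - D = ((-54*a + (D*a)*D) + D) - D = ((-54*a + a*D²) + D) - D = (D - 54*a + a*D²) - D = -54*a + a*D²)
t(86, W(-6 - 1*(-6), 3)) - 1*36339 = 86*(-54 + (-(-6 - 1*(-6)))²) - 1*36339 = 86*(-54 + (-(-6 + 6))²) - 36339 = 86*(-54 + (-1*0)²) - 36339 = 86*(-54 + 0²) - 36339 = 86*(-54 + 0) - 36339 = 86*(-54) - 36339 = -4644 - 36339 = -40983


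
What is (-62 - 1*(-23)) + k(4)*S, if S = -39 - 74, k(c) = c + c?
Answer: -943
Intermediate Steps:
k(c) = 2*c
S = -113
(-62 - 1*(-23)) + k(4)*S = (-62 - 1*(-23)) + (2*4)*(-113) = (-62 + 23) + 8*(-113) = -39 - 904 = -943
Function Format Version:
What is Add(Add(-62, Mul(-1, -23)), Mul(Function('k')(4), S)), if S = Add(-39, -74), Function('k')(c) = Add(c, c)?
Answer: -943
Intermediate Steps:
Function('k')(c) = Mul(2, c)
S = -113
Add(Add(-62, Mul(-1, -23)), Mul(Function('k')(4), S)) = Add(Add(-62, Mul(-1, -23)), Mul(Mul(2, 4), -113)) = Add(Add(-62, 23), Mul(8, -113)) = Add(-39, -904) = -943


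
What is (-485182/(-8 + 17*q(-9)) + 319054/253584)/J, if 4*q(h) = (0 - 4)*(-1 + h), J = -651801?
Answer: 1138728755/247929457176 ≈ 0.0045930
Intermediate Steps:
q(h) = 1 - h (q(h) = ((0 - 4)*(-1 + h))/4 = (-4*(-1 + h))/4 = (4 - 4*h)/4 = 1 - h)
(-485182/(-8 + 17*q(-9)) + 319054/253584)/J = (-485182/(-8 + 17*(1 - 1*(-9))) + 319054/253584)/(-651801) = (-485182/(-8 + 17*(1 + 9)) + 319054*(1/253584))*(-1/651801) = (-485182/(-8 + 17*10) + 159527/126792)*(-1/651801) = (-485182/(-8 + 170) + 159527/126792)*(-1/651801) = (-485182/162 + 159527/126792)*(-1/651801) = (-485182*1/162 + 159527/126792)*(-1/651801) = (-242591/81 + 159527/126792)*(-1/651801) = -1138728755/380376*(-1/651801) = 1138728755/247929457176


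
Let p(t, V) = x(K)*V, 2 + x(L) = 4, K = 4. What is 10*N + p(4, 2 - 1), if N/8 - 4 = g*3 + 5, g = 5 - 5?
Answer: 722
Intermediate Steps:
x(L) = 2 (x(L) = -2 + 4 = 2)
g = 0
p(t, V) = 2*V
N = 72 (N = 32 + 8*(0*3 + 5) = 32 + 8*(0 + 5) = 32 + 8*5 = 32 + 40 = 72)
10*N + p(4, 2 - 1) = 10*72 + 2*(2 - 1) = 720 + 2*1 = 720 + 2 = 722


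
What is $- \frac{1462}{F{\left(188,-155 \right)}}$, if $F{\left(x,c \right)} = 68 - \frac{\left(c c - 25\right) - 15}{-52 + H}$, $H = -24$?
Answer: $- \frac{111112}{29153} \approx -3.8113$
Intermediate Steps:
$F{\left(x,c \right)} = \frac{1282}{19} + \frac{c^{2}}{76}$ ($F{\left(x,c \right)} = 68 - \frac{\left(c c - 25\right) - 15}{-52 - 24} = 68 - \frac{\left(c^{2} - 25\right) - 15}{-76} = 68 - \left(\left(-25 + c^{2}\right) - 15\right) \left(- \frac{1}{76}\right) = 68 - \left(-40 + c^{2}\right) \left(- \frac{1}{76}\right) = 68 - \left(\frac{10}{19} - \frac{c^{2}}{76}\right) = 68 + \left(- \frac{10}{19} + \frac{c^{2}}{76}\right) = \frac{1282}{19} + \frac{c^{2}}{76}$)
$- \frac{1462}{F{\left(188,-155 \right)}} = - \frac{1462}{\frac{1282}{19} + \frac{\left(-155\right)^{2}}{76}} = - \frac{1462}{\frac{1282}{19} + \frac{1}{76} \cdot 24025} = - \frac{1462}{\frac{1282}{19} + \frac{24025}{76}} = - \frac{1462}{\frac{29153}{76}} = \left(-1462\right) \frac{76}{29153} = - \frac{111112}{29153}$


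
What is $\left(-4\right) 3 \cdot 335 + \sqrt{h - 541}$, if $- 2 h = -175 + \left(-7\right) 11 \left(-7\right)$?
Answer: $-4020 + i \sqrt{723} \approx -4020.0 + 26.889 i$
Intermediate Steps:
$h = -182$ ($h = - \frac{-175 + \left(-7\right) 11 \left(-7\right)}{2} = - \frac{-175 - -539}{2} = - \frac{-175 + 539}{2} = \left(- \frac{1}{2}\right) 364 = -182$)
$\left(-4\right) 3 \cdot 335 + \sqrt{h - 541} = \left(-4\right) 3 \cdot 335 + \sqrt{-182 - 541} = \left(-12\right) 335 + \sqrt{-723} = -4020 + i \sqrt{723}$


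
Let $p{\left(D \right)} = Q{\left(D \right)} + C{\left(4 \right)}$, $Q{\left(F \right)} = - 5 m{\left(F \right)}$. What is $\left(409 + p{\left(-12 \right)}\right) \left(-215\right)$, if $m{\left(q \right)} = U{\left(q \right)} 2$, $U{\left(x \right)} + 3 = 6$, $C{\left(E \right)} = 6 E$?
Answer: $-86645$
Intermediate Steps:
$U{\left(x \right)} = 3$ ($U{\left(x \right)} = -3 + 6 = 3$)
$m{\left(q \right)} = 6$ ($m{\left(q \right)} = 3 \cdot 2 = 6$)
$Q{\left(F \right)} = -30$ ($Q{\left(F \right)} = \left(-5\right) 6 = -30$)
$p{\left(D \right)} = -6$ ($p{\left(D \right)} = -30 + 6 \cdot 4 = -30 + 24 = -6$)
$\left(409 + p{\left(-12 \right)}\right) \left(-215\right) = \left(409 - 6\right) \left(-215\right) = 403 \left(-215\right) = -86645$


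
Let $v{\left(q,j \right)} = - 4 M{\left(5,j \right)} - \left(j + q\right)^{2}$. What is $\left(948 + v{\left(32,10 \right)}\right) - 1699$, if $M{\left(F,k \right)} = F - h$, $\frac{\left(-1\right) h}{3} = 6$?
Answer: $-2607$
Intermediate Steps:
$h = -18$ ($h = \left(-3\right) 6 = -18$)
$M{\left(F,k \right)} = 18 + F$ ($M{\left(F,k \right)} = F - -18 = F + 18 = 18 + F$)
$v{\left(q,j \right)} = -92 - \left(j + q\right)^{2}$ ($v{\left(q,j \right)} = - 4 \left(18 + 5\right) - \left(j + q\right)^{2} = \left(-4\right) 23 - \left(j + q\right)^{2} = -92 - \left(j + q\right)^{2}$)
$\left(948 + v{\left(32,10 \right)}\right) - 1699 = \left(948 - \left(92 + \left(10 + 32\right)^{2}\right)\right) - 1699 = \left(948 - 1856\right) - 1699 = -908 - 1699 = -2607$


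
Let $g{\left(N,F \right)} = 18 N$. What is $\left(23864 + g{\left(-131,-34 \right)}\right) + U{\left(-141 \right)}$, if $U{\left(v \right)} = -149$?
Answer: $21357$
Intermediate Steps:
$\left(23864 + g{\left(-131,-34 \right)}\right) + U{\left(-141 \right)} = \left(23864 + 18 \left(-131\right)\right) - 149 = \left(23864 - 2358\right) - 149 = 21506 - 149 = 21357$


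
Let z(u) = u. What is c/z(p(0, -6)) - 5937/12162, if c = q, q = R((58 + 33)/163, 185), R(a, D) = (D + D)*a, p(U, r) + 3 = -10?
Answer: -10822437/660802 ≈ -16.378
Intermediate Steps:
p(U, r) = -13 (p(U, r) = -3 - 10 = -13)
R(a, D) = 2*D*a (R(a, D) = (2*D)*a = 2*D*a)
q = 33670/163 (q = 2*185*((58 + 33)/163) = 2*185*(91*(1/163)) = 2*185*(91/163) = 33670/163 ≈ 206.56)
c = 33670/163 ≈ 206.56
c/z(p(0, -6)) - 5937/12162 = (33670/163)/(-13) - 5937/12162 = (33670/163)*(-1/13) - 5937*1/12162 = -2590/163 - 1979/4054 = -10822437/660802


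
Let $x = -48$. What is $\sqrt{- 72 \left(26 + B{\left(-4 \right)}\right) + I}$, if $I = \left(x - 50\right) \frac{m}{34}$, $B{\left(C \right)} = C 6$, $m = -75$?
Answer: $\frac{\sqrt{20859}}{17} \approx 8.4957$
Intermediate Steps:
$B{\left(C \right)} = 6 C$
$I = \frac{3675}{17}$ ($I = \left(-48 - 50\right) \left(- \frac{75}{34}\right) = - 98 \left(\left(-75\right) \frac{1}{34}\right) = \left(-98\right) \left(- \frac{75}{34}\right) = \frac{3675}{17} \approx 216.18$)
$\sqrt{- 72 \left(26 + B{\left(-4 \right)}\right) + I} = \sqrt{- 72 \left(26 + 6 \left(-4\right)\right) + \frac{3675}{17}} = \sqrt{- 72 \left(26 - 24\right) + \frac{3675}{17}} = \sqrt{\left(-72\right) 2 + \frac{3675}{17}} = \sqrt{-144 + \frac{3675}{17}} = \sqrt{\frac{1227}{17}} = \frac{\sqrt{20859}}{17}$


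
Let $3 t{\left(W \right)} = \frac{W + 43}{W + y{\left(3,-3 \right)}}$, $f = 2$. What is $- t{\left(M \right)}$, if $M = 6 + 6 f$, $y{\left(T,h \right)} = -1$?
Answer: $- \frac{61}{51} \approx -1.1961$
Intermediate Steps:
$M = 18$ ($M = 6 + 6 \cdot 2 = 6 + 12 = 18$)
$t{\left(W \right)} = \frac{43 + W}{3 \left(-1 + W\right)}$ ($t{\left(W \right)} = \frac{\left(W + 43\right) \frac{1}{W - 1}}{3} = \frac{\left(43 + W\right) \frac{1}{-1 + W}}{3} = \frac{\frac{1}{-1 + W} \left(43 + W\right)}{3} = \frac{43 + W}{3 \left(-1 + W\right)}$)
$- t{\left(M \right)} = - \frac{43 + 18}{3 \left(-1 + 18\right)} = - \frac{61}{3 \cdot 17} = \left(-1\right) \frac{61}{51} = - \frac{61}{51}$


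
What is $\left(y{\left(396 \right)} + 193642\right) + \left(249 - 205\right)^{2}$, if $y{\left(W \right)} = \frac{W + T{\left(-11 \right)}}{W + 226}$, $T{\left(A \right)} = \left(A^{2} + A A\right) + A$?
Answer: $\frac{121650143}{622} \approx 1.9558 \cdot 10^{5}$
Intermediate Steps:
$T{\left(A \right)} = A + 2 A^{2}$ ($T{\left(A \right)} = \left(A^{2} + A^{2}\right) + A = 2 A^{2} + A = A + 2 A^{2}$)
$y{\left(W \right)} = \frac{231 + W}{226 + W}$ ($y{\left(W \right)} = \frac{W - 11 \left(1 + 2 \left(-11\right)\right)}{W + 226} = \frac{W - 11 \left(1 - 22\right)}{226 + W} = \frac{W - -231}{226 + W} = \frac{W + 231}{226 + W} = \frac{231 + W}{226 + W}$)
$\left(y{\left(396 \right)} + 193642\right) + \left(249 - 205\right)^{2} = \left(\frac{231 + 396}{226 + 396} + 193642\right) + \left(249 - 205\right)^{2} = \left(\frac{1}{622} \cdot 627 + 193642\right) + 44^{2} = \left(\frac{1}{622} \cdot 627 + 193642\right) + 1936 = \left(\frac{627}{622} + 193642\right) + 1936 = \frac{120445951}{622} + 1936 = \frac{121650143}{622}$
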